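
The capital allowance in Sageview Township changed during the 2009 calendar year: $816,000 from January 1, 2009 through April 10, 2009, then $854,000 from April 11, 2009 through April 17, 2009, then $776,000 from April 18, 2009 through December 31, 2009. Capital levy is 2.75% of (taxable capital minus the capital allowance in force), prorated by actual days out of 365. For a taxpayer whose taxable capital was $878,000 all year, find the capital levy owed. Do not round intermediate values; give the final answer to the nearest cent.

January 1 – April 10, 2009: 100 days, exemption $816,000 → ($878,000 − $816,000) × 2.75% × 100/365 = $467.1233
April 11 – April 17, 2009: 7 days, exemption $854,000 → ($878,000 − $854,000) × 2.75% × 7/365 = $12.6575
April 18 – December 31, 2009: 258 days, exemption $776,000 → ($878,000 − $776,000) × 2.75% × 258/365 = $1,982.7123
Total = $2,462.4932

$2,462.49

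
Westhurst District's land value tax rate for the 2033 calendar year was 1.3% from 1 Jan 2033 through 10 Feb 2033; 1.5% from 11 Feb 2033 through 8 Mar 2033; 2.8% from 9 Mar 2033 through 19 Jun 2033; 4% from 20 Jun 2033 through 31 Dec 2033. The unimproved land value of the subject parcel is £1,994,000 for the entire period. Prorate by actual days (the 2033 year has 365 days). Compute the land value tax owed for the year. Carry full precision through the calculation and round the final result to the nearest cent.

£63,409.20

1 Jan – 10 Feb 2033: 41 days at 1.3% → £1,994,000 × 1.3% × 41/365 = £2,911.7863
11 Feb – 8 Mar 2033: 26 days at 1.5% → £1,994,000 × 1.5% × 26/365 = £2,130.5753
9 Mar – 19 Jun 2033: 103 days at 2.8% → £1,994,000 × 2.8% × 103/365 = £15,755.3315
20 Jun – 31 Dec 2033: 195 days at 4% → £1,994,000 × 4% × 195/365 = £42,611.5068
Total = £63,409.2000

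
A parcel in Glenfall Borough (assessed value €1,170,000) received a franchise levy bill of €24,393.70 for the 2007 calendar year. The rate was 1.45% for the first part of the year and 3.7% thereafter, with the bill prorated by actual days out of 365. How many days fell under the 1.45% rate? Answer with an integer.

Let d = days at the first rate; then 365 − d days at the second rate.
€1,170,000 × [1.45%·d + 3.7%·(365−d)] / 365 = €24,393.70
Solving gives d = 262, so the new rate took effect on September 20, 2007.

262 days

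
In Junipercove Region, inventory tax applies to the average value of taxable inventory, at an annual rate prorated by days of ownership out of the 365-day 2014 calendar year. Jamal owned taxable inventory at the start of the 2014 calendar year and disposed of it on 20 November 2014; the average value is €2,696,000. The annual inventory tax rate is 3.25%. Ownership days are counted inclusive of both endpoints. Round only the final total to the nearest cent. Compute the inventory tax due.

Days held (1 January – 20 November 2014): 324 out of 365
Tax = €2,696,000 × 3.25% × 324/365 = €77,777.7534

€77,777.75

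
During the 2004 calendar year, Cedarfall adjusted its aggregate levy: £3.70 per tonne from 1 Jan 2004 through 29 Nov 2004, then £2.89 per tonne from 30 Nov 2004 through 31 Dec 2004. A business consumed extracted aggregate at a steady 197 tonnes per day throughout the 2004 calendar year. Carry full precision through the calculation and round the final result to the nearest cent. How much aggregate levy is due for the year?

1 Jan – 29 Nov 2004: 334 days × 197 tonnes/day = 65,798 tonnes at £3.70/tonne → £243,452.60
30 Nov – 31 Dec 2004: 32 days × 197 tonnes/day = 6,304 tonnes at £2.89/tonne → £18,218.56

£261,671.16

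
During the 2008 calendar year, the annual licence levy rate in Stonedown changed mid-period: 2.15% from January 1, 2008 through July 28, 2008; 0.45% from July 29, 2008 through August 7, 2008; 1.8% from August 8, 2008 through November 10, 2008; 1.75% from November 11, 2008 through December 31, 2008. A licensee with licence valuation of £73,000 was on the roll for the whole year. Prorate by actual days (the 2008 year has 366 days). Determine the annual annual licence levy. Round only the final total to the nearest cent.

£1,428.59

January 1 – July 28, 2008: 210 days at 2.15% → £73,000 × 2.15% × 210/366 = £900.5328
July 29 – August 7, 2008: 10 days at 0.45% → £73,000 × 0.45% × 10/366 = £8.9754
August 8 – November 10, 2008: 95 days at 1.8% → £73,000 × 1.8% × 95/366 = £341.0656
November 11 – December 31, 2008: 51 days at 1.75% → £73,000 × 1.75% × 51/366 = £178.0123
Total = £1,428.5861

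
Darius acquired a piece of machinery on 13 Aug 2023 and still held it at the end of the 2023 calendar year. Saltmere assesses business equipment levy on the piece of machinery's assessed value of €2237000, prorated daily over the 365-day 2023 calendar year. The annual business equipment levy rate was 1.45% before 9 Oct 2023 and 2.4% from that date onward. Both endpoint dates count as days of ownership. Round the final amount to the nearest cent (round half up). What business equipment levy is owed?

€17421.02

13 Aug – 8 Oct 2023: 57 days at 1.45% → €2237000 × 1.45% × 57/365 = €5065.4260
9 Oct – 31 Dec 2023: 84 days at 2.4% → €2237000 × 2.4% × 84/365 = €12355.5945
Total = €17421.0205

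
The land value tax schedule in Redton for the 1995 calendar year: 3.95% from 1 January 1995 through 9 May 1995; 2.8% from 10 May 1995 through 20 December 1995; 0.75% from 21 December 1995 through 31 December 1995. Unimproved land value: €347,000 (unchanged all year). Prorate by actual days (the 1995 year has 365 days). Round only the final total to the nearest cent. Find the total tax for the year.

1 January – 9 May 1995: 129 days at 3.95% → €347,000 × 3.95% × 129/365 = €4,844.2151
10 May – 20 December 1995: 225 days at 2.8% → €347,000 × 2.8% × 225/365 = €5,989.3151
21 December – 31 December 1995: 11 days at 0.75% → €347,000 × 0.75% × 11/365 = €78.4315
Total = €10,911.9616

€10,911.96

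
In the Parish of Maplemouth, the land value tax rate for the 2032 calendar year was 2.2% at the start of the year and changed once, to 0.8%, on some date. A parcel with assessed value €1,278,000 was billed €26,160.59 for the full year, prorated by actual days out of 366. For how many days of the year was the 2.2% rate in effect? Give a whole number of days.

326 days

Let d = days at the first rate; then 366 − d days at the second rate.
€1,278,000 × [2.2%·d + 0.8%·(366−d)] / 366 = €26,160.59
Solving gives d = 326, so the new rate took effect on 22 November 2032.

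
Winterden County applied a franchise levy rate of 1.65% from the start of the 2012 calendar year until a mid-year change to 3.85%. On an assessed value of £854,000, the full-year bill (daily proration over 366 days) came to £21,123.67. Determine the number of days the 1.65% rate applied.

Let d = days at the first rate; then 366 − d days at the second rate.
£854,000 × [1.65%·d + 3.85%·(366−d)] / 366 = £21,123.67
Solving gives d = 229, so the new rate took effect on August 17, 2012.

229 days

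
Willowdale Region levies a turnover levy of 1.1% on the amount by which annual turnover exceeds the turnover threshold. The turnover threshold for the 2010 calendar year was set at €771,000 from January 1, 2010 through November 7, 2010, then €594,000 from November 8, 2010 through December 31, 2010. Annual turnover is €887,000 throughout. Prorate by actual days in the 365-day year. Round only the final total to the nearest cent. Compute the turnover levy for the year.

January 1 – November 7, 2010: 311 days, exemption €771,000 → (€887,000 − €771,000) × 1.1% × 311/365 = €1,087.2219
November 8 – December 31, 2010: 54 days, exemption €594,000 → (€887,000 − €594,000) × 1.1% × 54/365 = €476.8274
Total = €1,564.0493

€1,564.05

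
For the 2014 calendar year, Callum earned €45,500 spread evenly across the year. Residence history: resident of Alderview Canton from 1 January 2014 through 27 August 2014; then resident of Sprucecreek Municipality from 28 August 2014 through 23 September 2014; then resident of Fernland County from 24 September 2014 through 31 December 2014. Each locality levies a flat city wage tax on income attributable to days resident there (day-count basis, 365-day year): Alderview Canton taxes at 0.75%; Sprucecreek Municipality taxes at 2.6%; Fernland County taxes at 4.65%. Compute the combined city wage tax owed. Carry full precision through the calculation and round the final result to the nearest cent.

€884.82

Alderview Canton, 1 January – 27 August 2014: 239 days → €45,500 × 0.75% × 239/365 = €223.4486
Sprucecreek Municipality, 28 August – 23 September 2014: 27 days → €45,500 × 2.6% × 27/365 = €87.5096
Fernland County, 24 September – 31 December 2014: 99 days → €45,500 × 4.65% × 99/365 = €573.8610
Total = €884.8192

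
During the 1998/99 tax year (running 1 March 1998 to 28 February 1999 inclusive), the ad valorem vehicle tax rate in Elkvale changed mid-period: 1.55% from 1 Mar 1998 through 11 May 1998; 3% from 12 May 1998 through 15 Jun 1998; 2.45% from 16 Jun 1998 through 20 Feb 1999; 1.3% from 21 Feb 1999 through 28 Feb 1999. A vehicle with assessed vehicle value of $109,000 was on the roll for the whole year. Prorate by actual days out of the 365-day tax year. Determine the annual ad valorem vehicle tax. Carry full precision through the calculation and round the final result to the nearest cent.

1 Mar – 11 May 1998: 72 days at 1.55% → $109,000 × 1.55% × 72/365 = $333.2712
12 May – 15 Jun 1998: 35 days at 3% → $109,000 × 3% × 35/365 = $313.5616
16 Jun 1998 – 20 Feb 1999: 250 days at 2.45% → $109,000 × 2.45% × 250/365 = $1,829.1096
21 Feb – 28 Feb 1999: 8 days at 1.3% → $109,000 × 1.3% × 8/365 = $31.0575
Total = $2,507.0000

$2,507.00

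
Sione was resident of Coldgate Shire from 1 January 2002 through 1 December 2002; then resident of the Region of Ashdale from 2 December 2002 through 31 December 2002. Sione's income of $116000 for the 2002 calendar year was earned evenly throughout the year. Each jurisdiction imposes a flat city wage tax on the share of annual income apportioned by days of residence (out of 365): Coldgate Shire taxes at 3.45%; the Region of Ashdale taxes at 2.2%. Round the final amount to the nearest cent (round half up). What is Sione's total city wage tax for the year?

Coldgate Shire, 1 January – 1 December 2002: 335 days → $116000 × 3.45% × 335/365 = $3673.0685
The Region of Ashdale, 2 December – 31 December 2002: 30 days → $116000 × 2.2% × 30/365 = $209.7534
Total = $3882.8219

$3882.82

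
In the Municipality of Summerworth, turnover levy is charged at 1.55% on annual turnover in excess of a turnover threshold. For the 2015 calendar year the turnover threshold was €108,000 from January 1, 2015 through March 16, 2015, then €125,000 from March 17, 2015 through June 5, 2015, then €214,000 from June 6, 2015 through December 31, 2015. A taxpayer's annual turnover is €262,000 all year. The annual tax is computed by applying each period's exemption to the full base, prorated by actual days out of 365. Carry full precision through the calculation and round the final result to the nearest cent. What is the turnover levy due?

January 1 – March 16, 2015: 75 days, exemption €108,000 → (€262,000 − €108,000) × 1.55% × 75/365 = €490.4795
March 17 – June 5, 2015: 81 days, exemption €125,000 → (€262,000 − €125,000) × 1.55% × 81/365 = €471.2425
June 6 – December 31, 2015: 209 days, exemption €214,000 → (€262,000 − €214,000) × 1.55% × 209/365 = €426.0164
Total = €1,387.7384

€1,387.74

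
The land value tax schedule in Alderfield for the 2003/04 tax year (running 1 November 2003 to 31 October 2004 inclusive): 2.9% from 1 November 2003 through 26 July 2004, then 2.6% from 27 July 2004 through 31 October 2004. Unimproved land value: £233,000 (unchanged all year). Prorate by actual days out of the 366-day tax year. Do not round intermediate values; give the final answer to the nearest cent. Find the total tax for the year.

£6,571.75

1 November 2003 – 26 July 2004: 269 days at 2.9% → £233,000 × 2.9% × 269/366 = £4,966.2104
27 July – 31 October 2004: 97 days at 2.6% → £233,000 × 2.6% × 97/366 = £1,605.5355
Total = £6,571.7459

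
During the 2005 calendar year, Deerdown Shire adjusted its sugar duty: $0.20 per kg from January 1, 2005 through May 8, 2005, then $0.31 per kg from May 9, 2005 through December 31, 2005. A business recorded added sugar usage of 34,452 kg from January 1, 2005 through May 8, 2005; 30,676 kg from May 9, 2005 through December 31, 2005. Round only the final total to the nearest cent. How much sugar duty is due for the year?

$16,399.96

January 1 – May 8, 2005: 34,452 kg at $0.20/kg → $6,890.40
May 9 – December 31, 2005: 30,676 kg at $0.31/kg → $9,509.56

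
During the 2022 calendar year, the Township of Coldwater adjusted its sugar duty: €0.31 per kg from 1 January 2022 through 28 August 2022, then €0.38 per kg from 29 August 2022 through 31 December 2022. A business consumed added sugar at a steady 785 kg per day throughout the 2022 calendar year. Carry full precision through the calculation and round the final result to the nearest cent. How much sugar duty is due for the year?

1 January – 28 August 2022: 240 days × 785 kg/day = 188,400 kg at €0.31/kg → €58,404.00
29 August – 31 December 2022: 125 days × 785 kg/day = 98,125 kg at €0.38/kg → €37,287.50

€95,691.50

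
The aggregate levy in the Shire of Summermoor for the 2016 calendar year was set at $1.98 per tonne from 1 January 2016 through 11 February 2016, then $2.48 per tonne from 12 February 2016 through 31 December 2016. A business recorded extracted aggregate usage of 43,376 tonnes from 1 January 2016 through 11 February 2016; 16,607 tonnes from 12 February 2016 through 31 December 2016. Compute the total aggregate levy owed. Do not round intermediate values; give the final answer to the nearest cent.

$127,069.84

1 January – 11 February 2016: 43,376 tonnes at $1.98/tonne → $85,884.48
12 February – 31 December 2016: 16,607 tonnes at $2.48/tonne → $41,185.36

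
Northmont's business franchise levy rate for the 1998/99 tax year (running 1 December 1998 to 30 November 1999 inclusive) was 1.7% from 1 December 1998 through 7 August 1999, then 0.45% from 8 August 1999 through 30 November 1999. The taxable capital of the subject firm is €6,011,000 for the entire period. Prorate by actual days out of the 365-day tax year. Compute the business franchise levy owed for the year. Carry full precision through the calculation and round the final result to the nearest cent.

1 December 1998 – 7 August 1999: 250 days at 1.7% → €6,011,000 × 1.7% × 250/365 = €69,991.0959
8 August – 30 November 1999: 115 days at 0.45% → €6,011,000 × 0.45% × 115/365 = €8,522.4452
Total = €78,513.5411

€78,513.54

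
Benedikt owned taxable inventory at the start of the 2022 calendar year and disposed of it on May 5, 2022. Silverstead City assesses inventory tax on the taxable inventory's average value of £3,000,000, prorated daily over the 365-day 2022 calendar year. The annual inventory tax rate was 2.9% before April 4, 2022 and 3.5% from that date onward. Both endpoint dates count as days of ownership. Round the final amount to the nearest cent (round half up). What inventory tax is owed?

£31,372.60

January 1 – April 3, 2022: 93 days at 2.9% → £3,000,000 × 2.9% × 93/365 = £22,167.1233
April 4 – May 5, 2022: 32 days at 3.5% → £3,000,000 × 3.5% × 32/365 = £9,205.4795
Total = £31,372.6027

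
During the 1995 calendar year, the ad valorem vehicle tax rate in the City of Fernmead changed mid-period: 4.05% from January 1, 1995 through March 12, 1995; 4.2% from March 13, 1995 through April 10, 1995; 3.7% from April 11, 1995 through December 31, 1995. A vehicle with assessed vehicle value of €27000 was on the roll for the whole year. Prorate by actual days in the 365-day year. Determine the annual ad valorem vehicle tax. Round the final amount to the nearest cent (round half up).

€1028.11

January 1 – March 12, 1995: 71 days at 4.05% → €27000 × 4.05% × 71/365 = €212.7082
March 13 – April 10, 1995: 29 days at 4.2% → €27000 × 4.2% × 29/365 = €90.0986
April 11 – December 31, 1995: 265 days at 3.7% → €27000 × 3.7% × 265/365 = €725.3014
Total = €1028.1082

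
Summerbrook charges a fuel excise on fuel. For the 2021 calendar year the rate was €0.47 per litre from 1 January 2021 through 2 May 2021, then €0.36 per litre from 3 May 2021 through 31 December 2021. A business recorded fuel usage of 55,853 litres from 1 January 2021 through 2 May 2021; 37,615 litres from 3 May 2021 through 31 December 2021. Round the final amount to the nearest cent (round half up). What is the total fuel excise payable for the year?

1 January – 2 May 2021: 55,853 litres at €0.47/litre → €26,250.91
3 May – 31 December 2021: 37,615 litres at €0.36/litre → €13,541.40

€39,792.31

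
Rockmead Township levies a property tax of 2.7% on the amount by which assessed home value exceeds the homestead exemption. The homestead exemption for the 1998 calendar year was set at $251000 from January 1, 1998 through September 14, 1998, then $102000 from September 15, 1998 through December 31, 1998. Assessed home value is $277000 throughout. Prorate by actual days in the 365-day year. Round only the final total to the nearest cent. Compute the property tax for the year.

January 1 – September 14, 1998: 257 days, exemption $251000 → ($277000 − $251000) × 2.7% × 257/365 = $494.2849
September 15 – December 31, 1998: 108 days, exemption $102000 → ($277000 − $102000) × 2.7% × 108/365 = $1398.0822
Total = $1892.3671

$1892.37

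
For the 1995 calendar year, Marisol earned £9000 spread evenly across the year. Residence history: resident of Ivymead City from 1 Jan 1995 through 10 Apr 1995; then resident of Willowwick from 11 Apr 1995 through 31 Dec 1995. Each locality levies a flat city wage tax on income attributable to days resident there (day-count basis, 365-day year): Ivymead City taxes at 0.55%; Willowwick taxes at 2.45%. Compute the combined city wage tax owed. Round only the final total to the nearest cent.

£173.65

Ivymead City, 1 Jan – 10 Apr 1995: 100 days → £9000 × 0.55% × 100/365 = £13.5616
Willowwick, 11 Apr – 31 Dec 1995: 265 days → £9000 × 2.45% × 265/365 = £160.0890
Total = £173.6507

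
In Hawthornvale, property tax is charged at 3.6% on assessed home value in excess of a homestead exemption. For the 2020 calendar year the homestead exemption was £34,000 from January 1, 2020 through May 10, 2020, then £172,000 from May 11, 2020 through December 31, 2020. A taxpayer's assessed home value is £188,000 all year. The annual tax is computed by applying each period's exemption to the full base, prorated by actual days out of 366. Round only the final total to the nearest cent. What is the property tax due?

January 1 – May 10, 2020: 131 days, exemption £34,000 → (£188,000 − £34,000) × 3.6% × 131/366 = £1,984.3279
May 11 – December 31, 2020: 235 days, exemption £172,000 → (£188,000 − £172,000) × 3.6% × 235/366 = £369.8361
Total = £2,354.1639

£2,354.16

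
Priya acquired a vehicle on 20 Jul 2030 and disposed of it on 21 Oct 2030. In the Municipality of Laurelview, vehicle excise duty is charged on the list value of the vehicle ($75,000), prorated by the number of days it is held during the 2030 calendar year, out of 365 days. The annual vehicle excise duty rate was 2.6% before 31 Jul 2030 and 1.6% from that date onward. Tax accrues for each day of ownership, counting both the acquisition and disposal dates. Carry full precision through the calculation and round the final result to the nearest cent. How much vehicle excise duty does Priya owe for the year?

$331.64

20 Jul – 30 Jul 2030: 11 days at 2.6% → $75,000 × 2.6% × 11/365 = $58.7671
31 Jul – 21 Oct 2030: 83 days at 1.6% → $75,000 × 1.6% × 83/365 = $272.8767
Total = $331.6438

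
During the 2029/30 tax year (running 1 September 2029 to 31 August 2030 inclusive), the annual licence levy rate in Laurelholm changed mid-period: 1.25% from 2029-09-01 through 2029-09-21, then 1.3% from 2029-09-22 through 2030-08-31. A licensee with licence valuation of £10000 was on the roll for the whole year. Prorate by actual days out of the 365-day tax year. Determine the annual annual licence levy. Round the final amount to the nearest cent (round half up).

£129.71

2029-09-01 to 2029-09-21: 21 days at 1.25% → £10000 × 1.25% × 21/365 = £7.1918
2029-09-22 to 2030-08-31: 344 days at 1.3% → £10000 × 1.3% × 344/365 = £122.5205
Total = £129.7123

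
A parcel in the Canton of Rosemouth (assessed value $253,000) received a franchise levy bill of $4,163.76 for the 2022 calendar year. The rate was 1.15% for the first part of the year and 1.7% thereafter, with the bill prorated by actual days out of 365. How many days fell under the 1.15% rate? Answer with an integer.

36 days

Let d = days at the first rate; then 365 − d days at the second rate.
$253,000 × [1.15%·d + 1.7%·(365−d)] / 365 = $4,163.76
Solving gives d = 36, so the new rate took effect on February 6, 2022.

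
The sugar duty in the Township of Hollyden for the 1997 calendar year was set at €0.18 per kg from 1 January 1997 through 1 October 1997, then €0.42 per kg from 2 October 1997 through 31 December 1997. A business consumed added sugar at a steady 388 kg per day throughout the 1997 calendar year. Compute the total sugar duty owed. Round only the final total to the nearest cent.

1 January – 1 October 1997: 274 days × 388 kg/day = 106,312 kg at €0.18/kg → €19,136.16
2 October – 31 December 1997: 91 days × 388 kg/day = 35,308 kg at €0.42/kg → €14,829.36

€33,965.52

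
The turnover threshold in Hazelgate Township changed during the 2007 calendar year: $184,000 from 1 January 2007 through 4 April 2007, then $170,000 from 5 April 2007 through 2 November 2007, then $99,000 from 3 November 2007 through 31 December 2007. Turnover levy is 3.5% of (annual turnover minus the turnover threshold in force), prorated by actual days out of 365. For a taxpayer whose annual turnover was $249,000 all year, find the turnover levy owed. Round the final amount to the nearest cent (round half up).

1 January – 4 April 2007: 94 days, exemption $184,000 → ($249,000 − $184,000) × 3.5% × 94/365 = $585.8904
5 April – 2 November 2007: 212 days, exemption $170,000 → ($249,000 − $170,000) × 3.5% × 212/365 = $1,605.9726
3 November – 31 December 2007: 59 days, exemption $99,000 → ($249,000 − $99,000) × 3.5% × 59/365 = $848.6301
Total = $3,040.4932

$3,040.49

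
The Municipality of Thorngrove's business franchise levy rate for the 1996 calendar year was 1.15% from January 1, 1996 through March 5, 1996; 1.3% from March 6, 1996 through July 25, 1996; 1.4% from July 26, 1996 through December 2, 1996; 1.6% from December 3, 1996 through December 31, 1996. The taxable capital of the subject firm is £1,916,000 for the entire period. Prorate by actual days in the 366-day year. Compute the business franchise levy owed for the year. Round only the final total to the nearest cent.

£25,533.58

January 1 – March 5, 1996: 65 days at 1.15% → £1,916,000 × 1.15% × 65/366 = £3,913.1421
March 6 – July 25, 1996: 142 days at 1.3% → £1,916,000 × 1.3% × 142/366 = £9,663.7596
July 26 – December 2, 1996: 130 days at 1.4% → £1,916,000 × 1.4% × 130/366 = £9,527.6503
December 3 – December 31, 1996: 29 days at 1.6% → £1,916,000 × 1.6% × 29/366 = £2,429.0273
Total = £25,533.5792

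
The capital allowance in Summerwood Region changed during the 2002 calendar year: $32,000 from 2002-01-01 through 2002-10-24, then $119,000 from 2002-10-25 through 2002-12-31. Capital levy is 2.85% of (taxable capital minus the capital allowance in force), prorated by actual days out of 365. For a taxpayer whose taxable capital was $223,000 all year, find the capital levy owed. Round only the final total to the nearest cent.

$4,981.57

2002-01-01 to 2002-10-24: 297 days, exemption $32,000 → ($223,000 − $32,000) × 2.85% × 297/365 = $4,429.3685
2002-10-25 to 2002-12-31: 68 days, exemption $119,000 → ($223,000 − $119,000) × 2.85% × 68/365 = $552.1973
Total = $4,981.5658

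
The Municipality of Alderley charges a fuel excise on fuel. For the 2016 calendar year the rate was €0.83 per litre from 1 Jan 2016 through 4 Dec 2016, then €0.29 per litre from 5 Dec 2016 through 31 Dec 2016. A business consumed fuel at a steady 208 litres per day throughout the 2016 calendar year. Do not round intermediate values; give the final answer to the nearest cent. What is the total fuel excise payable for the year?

€60,153.60

1 Jan – 4 Dec 2016: 339 days × 208 litres/day = 70,512 litres at €0.83/litre → €58,524.96
5 Dec – 31 Dec 2016: 27 days × 208 litres/day = 5,616 litres at €0.29/litre → €1,628.64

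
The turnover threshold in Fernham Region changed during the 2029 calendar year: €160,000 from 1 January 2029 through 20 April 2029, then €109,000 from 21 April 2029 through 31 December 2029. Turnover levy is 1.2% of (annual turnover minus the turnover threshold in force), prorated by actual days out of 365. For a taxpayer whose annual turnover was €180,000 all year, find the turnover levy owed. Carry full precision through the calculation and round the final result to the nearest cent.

1 January – 20 April 2029: 110 days, exemption €160,000 → (€180,000 − €160,000) × 1.2% × 110/365 = €72.3288
21 April – 31 December 2029: 255 days, exemption €109,000 → (€180,000 − €109,000) × 1.2% × 255/365 = €595.2329
Total = €667.5616

€667.56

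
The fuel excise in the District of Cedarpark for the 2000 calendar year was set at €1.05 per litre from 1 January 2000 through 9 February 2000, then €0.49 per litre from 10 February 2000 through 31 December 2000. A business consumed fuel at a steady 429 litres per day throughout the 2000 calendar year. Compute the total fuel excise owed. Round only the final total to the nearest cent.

1 January – 9 February 2000: 40 days × 429 litres/day = 17,160 litres at €1.05/litre → €18018.00
10 February – 31 December 2000: 326 days × 429 litres/day = 139,854 litres at €0.49/litre → €68528.46

€86546.46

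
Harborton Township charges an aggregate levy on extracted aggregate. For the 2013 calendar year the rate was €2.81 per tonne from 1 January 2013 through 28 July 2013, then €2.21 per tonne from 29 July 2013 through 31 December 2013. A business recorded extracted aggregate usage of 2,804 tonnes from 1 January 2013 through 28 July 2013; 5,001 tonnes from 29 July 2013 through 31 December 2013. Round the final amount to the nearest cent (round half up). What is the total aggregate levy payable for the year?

€18,931.45

1 January – 28 July 2013: 2,804 tonnes at €2.81/tonne → €7,879.24
29 July – 31 December 2013: 5,001 tonnes at €2.21/tonne → €11,052.21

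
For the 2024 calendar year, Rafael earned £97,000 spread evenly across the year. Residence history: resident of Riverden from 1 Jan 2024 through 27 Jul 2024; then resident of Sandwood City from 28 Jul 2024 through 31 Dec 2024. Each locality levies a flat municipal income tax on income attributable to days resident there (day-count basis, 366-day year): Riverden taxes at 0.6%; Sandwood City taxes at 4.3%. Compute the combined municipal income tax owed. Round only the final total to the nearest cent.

Riverden, 1 Jan – 27 Jul 2024: 209 days → £97,000 × 0.6% × 209/366 = £332.3443
Sandwood City, 28 Jul – 31 Dec 2024: 157 days → £97,000 × 4.3% × 157/366 = £1,789.1995
Total = £2,121.5437

£2,121.54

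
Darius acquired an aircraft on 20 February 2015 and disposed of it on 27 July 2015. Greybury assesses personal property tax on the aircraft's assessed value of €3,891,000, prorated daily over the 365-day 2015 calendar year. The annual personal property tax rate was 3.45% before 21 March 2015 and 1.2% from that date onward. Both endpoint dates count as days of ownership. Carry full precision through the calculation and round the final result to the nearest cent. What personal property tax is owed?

20 February – 20 March 2015: 29 days at 3.45% → €3,891,000 × 3.45% × 29/365 = €10,665.6041
21 March – 27 July 2015: 129 days at 1.2% → €3,891,000 × 1.2% × 129/365 = €16,502.1041
Total = €27,167.7082

€27,167.71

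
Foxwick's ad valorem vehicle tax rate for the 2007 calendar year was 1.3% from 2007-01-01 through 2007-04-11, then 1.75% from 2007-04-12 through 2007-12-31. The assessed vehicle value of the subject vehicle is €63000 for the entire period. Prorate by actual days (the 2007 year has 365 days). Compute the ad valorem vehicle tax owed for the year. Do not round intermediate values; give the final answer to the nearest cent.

2007-01-01 to 2007-04-11: 101 days at 1.3% → €63000 × 1.3% × 101/365 = €226.6274
2007-04-12 to 2007-12-31: 264 days at 1.75% → €63000 × 1.75% × 264/365 = €797.4247
Total = €1024.0521

€1024.05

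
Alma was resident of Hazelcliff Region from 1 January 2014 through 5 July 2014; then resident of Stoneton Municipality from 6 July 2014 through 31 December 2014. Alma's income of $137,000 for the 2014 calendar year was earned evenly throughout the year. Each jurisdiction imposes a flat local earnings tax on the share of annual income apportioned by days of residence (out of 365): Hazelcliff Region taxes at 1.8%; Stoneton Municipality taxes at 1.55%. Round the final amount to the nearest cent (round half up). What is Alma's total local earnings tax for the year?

$2,298.03

Hazelcliff Region, 1 January – 5 July 2014: 186 days → $137,000 × 1.8% × 186/365 = $1,256.6466
Stoneton Municipality, 6 July – 31 December 2014: 179 days → $137,000 × 1.55% × 179/365 = $1,041.3877
Total = $2,298.0342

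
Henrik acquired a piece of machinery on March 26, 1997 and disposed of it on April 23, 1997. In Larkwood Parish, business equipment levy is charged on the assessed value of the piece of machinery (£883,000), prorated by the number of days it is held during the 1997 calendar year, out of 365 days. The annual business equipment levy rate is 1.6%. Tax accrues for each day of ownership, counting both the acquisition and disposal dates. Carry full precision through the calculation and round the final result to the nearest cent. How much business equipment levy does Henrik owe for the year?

Days held (March 26 – April 23, 1997): 29 out of 365
Tax = £883,000 × 1.6% × 29/365 = £1,122.4986

£1,122.50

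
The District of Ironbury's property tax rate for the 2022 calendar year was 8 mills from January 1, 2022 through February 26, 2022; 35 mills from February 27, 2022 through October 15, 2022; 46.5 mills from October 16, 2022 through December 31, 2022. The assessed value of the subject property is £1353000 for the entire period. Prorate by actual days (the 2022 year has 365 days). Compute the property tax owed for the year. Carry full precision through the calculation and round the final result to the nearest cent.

January 1 – February 26, 2022: 57 days at 8 mills → £1353000 × 0.8% × 57/365 = £1690.3233
February 27 – October 15, 2022: 231 days at 35 mills → £1353000 × 3.5% × 231/365 = £29969.8767
October 16 – December 31, 2022: 77 days at 46.5 mills → £1353000 × 4.65% × 77/365 = £13272.3740
Total = £44932.5740

£44932.57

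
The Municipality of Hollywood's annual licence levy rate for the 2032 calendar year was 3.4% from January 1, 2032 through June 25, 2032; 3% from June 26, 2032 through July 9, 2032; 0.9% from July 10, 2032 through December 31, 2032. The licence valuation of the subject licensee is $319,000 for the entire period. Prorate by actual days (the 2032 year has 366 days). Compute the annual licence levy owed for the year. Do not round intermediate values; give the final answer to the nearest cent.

$6,984.01

January 1 – June 25, 2032: 177 days at 3.4% → $319,000 × 3.4% × 177/366 = $5,245.1967
June 26 – July 9, 2032: 14 days at 3% → $319,000 × 3% × 14/366 = $366.0656
July 10 – December 31, 2032: 175 days at 0.9% → $319,000 × 0.9% × 175/366 = $1,372.7459
Total = $6,984.0082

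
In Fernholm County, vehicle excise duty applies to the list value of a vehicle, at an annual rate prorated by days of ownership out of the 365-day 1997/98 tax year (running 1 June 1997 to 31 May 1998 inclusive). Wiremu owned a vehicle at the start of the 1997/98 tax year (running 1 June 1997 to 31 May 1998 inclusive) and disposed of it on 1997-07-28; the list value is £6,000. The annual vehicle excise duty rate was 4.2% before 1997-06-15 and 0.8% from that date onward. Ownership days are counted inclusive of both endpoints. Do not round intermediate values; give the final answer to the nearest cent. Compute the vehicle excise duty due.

£15.45

1997-06-01 to 1997-06-14: 14 days at 4.2% → £6,000 × 4.2% × 14/365 = £9.6658
1997-06-15 to 1997-07-28: 44 days at 0.8% → £6,000 × 0.8% × 44/365 = £5.7863
Total = £15.4521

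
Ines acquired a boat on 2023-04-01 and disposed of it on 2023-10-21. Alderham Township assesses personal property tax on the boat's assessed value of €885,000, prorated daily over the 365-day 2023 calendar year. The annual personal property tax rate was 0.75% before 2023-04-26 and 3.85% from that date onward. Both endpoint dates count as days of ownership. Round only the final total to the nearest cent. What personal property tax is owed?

€17,164.15

2023-04-01 to 2023-04-25: 25 days at 0.75% → €885,000 × 0.75% × 25/365 = €454.6233
2023-04-26 to 2023-10-21: 179 days at 3.85% → €885,000 × 3.85% × 179/365 = €16,709.5274
Total = €17,164.1507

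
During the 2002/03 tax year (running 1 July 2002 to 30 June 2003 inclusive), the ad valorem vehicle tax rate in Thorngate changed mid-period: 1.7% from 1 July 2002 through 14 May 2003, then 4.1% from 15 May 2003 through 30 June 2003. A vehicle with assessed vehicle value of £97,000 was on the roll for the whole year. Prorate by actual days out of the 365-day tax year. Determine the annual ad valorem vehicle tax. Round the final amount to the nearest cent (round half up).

1 July 2002 – 14 May 2003: 318 days at 1.7% → £97,000 × 1.7% × 318/365 = £1,436.6630
15 May – 30 June 2003: 47 days at 4.1% → £97,000 × 4.1% × 47/365 = £512.1068
Total = £1,948.7699

£1,948.77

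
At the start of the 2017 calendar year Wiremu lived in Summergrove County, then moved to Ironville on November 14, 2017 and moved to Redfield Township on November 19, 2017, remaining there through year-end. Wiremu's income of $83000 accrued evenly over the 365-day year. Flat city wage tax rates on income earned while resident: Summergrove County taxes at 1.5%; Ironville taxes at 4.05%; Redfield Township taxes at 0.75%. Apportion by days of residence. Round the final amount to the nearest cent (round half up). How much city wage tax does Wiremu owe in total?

Summergrove County, January 1 – November 13, 2017: 317 days → $83000 × 1.5% × 317/365 = $1081.2740
Ironville, November 14 – November 18, 2017: 5 days → $83000 × 4.05% × 5/365 = $46.0479
Redfield Township, November 19 – December 31, 2017: 43 days → $83000 × 0.75% × 43/365 = $73.3356
Total = $1200.6575

$1200.66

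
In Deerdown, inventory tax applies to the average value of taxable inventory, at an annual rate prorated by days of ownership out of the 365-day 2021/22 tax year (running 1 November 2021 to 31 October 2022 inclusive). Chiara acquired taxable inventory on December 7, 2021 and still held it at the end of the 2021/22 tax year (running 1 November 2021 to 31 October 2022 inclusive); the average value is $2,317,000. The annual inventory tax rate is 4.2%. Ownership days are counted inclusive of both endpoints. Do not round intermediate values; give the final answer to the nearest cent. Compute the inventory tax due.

$87,715.91

Days held (December 7, 2021 – October 31, 2022): 329 out of 365
Tax = $2,317,000 × 4.2% × 329/365 = $87,715.9068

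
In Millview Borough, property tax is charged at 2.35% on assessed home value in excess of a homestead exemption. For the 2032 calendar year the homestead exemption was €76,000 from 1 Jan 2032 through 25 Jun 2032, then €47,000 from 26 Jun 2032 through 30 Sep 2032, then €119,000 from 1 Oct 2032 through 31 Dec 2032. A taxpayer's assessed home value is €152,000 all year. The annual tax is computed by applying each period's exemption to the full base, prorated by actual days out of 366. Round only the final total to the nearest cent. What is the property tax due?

1 Jan – 25 Jun 2032: 177 days, exemption €76,000 → (€152,000 − €76,000) × 2.35% × 177/366 = €863.7213
26 Jun – 30 Sep 2032: 97 days, exemption €47,000 → (€152,000 − €47,000) × 2.35% × 97/366 = €653.9549
1 Oct – 31 Dec 2032: 92 days, exemption €119,000 → (€152,000 − €119,000) × 2.35% × 92/366 = €194.9344
Total = €1,712.6107

€1,712.61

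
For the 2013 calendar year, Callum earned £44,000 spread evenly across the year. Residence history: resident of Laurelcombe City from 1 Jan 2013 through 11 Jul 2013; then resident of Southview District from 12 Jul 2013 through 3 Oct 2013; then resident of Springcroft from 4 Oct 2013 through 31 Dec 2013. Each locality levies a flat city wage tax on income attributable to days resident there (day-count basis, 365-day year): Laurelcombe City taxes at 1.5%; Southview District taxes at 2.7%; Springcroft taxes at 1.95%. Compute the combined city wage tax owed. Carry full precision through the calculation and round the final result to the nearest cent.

Laurelcombe City, 1 Jan – 11 Jul 2013: 192 days → £44,000 × 1.5% × 192/365 = £347.1781
Southview District, 12 Jul – 3 Oct 2013: 84 days → £44,000 × 2.7% × 84/365 = £273.4027
Springcroft, 4 Oct – 31 Dec 2013: 89 days → £44,000 × 1.95% × 89/365 = £209.2110
Total = £829.7918

£829.79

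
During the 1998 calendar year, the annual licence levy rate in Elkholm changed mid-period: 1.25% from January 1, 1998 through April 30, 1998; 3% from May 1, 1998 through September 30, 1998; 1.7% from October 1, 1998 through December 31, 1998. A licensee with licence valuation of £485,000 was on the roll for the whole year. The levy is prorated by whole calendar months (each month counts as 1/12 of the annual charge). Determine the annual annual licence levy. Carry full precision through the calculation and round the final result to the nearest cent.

£10,144.58

January 1 – April 30, 1998: 4 months at 1.25% → £485,000 × 1.25% × 4/12 = £2,020.8333
May 1 – September 30, 1998: 5 months at 3% → £485,000 × 3% × 5/12 = £6,062.5000
October 1 – December 31, 1998: 3 months at 1.7% → £485,000 × 1.7% × 3/12 = £2,061.2500
Total = £10,144.5833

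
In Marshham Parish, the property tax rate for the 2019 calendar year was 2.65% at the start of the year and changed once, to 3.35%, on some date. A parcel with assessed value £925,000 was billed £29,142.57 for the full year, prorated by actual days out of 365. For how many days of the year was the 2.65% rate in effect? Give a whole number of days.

104 days

Let d = days at the first rate; then 365 − d days at the second rate.
£925,000 × [2.65%·d + 3.35%·(365−d)] / 365 = £29,142.57
Solving gives d = 104, so the new rate took effect on April 15, 2019.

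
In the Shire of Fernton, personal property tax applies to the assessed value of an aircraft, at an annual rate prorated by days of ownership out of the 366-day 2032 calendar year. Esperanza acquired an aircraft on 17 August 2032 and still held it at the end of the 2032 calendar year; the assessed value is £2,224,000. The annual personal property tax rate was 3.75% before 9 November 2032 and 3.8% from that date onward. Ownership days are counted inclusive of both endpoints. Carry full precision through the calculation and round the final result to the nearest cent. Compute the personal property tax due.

17 August – 8 November 2032: 84 days at 3.75% → £2,224,000 × 3.75% × 84/366 = £19,140.9836
9 November – 31 December 2032: 53 days at 3.8% → £2,224,000 × 3.8% × 53/366 = £12,238.0765
Total = £31,379.0601

£31,379.06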